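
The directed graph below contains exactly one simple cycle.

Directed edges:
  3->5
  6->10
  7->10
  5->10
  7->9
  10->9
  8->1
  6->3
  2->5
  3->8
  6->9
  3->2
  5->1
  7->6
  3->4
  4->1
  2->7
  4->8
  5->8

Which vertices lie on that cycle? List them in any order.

2, 3, 6, 7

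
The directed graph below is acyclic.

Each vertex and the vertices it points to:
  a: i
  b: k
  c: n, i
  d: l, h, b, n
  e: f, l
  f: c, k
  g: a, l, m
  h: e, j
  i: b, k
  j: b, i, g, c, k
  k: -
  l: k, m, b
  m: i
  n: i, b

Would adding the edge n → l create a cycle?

Adding n→l creates a cycle iff l can already reach n.
Explore from l: no path reaches n. The graph stays acyclic.

No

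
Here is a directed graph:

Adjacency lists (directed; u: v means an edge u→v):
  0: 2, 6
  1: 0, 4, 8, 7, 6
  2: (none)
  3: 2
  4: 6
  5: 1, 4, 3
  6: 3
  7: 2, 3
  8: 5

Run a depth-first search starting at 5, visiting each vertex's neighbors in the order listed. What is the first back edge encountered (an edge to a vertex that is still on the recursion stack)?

DFS from 5 (visiting each vertex's neighbors in the order listed); mark gray on enter, black on exit:
5 gray
  1 gray
    0 gray
      2 gray
      2 black
      6 gray
        3 gray
          3→2: 2 black — skip
        3 black
      6 black
    0 black
    4 gray
      4→6: 6 black — skip
    4 black
    8 gray
      8→5: 5 is gray → back edge
First back edge: 8 → 5.

8→5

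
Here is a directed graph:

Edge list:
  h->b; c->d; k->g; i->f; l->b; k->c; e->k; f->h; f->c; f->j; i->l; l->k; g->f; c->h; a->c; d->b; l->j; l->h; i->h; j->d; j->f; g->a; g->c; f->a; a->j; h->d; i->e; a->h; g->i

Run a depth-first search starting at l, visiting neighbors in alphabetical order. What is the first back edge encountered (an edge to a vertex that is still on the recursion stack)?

a->j

DFS from l (visiting neighbors in alphabetical order); mark gray on enter, black on exit:
l gray
  b gray
  b black
  h gray
    h→b: b black — skip
    d gray
      d→b: b black — skip
    d black
  h black
  j gray
    j→d: d black — skip
    f gray
      a gray
        c gray
          c→d: d black — skip
          c→h: h black — skip
        c black
        a→h: h black — skip
        a→j: j is gray → back edge
First back edge: a → j.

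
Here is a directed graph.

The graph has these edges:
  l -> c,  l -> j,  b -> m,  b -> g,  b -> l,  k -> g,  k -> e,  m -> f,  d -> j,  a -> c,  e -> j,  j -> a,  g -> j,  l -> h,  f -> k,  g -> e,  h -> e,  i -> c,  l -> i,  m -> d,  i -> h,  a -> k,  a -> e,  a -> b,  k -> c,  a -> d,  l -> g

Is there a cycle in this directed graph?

DFS with white/gray/black marking, starting from c:
c gray
c black
a gray
  e gray
    j gray
      j→a: a is gray → back edge
Back edge found, so a cycle exists: a → e → j → a.

Yes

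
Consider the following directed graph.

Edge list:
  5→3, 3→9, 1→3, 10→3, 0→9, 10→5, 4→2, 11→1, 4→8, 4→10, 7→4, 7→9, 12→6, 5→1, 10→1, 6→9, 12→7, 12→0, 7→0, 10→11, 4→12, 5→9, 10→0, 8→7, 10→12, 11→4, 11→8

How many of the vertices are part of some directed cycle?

6

A vertex is on a directed cycle iff it belongs to a strongly connected component of size ≥ 2 (or has a self-loop).
The vertices on cycles are {4, 7, 8, 10, 11, 12} — 6 in total.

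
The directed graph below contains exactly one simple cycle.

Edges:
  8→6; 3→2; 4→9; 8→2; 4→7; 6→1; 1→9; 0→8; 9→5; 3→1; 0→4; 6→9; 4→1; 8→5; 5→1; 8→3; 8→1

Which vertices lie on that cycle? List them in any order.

1, 5, 9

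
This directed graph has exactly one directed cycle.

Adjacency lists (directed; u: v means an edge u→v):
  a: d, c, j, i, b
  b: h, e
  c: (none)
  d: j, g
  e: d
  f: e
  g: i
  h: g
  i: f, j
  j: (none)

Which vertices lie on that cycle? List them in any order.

d, e, f, g, i

DFS with gray/black marking from d:
d gray
  j gray
  j black
  g gray
    i gray
      f gray
        e gray
          e→d: d is gray → back edge
Back edge closes the cycle d → g → i → f → e → d; its vertices are {d, e, f, g, i}.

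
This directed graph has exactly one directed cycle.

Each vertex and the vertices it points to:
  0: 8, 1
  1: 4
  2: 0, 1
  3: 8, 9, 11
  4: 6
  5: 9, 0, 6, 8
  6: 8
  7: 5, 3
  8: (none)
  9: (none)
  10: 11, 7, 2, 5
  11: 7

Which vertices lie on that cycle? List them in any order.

3, 7, 11

DFS with gray/black marking from 7:
7 gray
  5 gray
    9 gray
    9 black
    0 gray
      8 gray
      8 black
      1 gray
        4 gray
          6 gray
            6→8: 8 black — skip
          6 black
        4 black
      1 black
    0 black
    5→6: 6 black — skip
    5→8: 8 black — skip
  5 black
  3 gray
    3→8: 8 black — skip
    3→9: 9 black — skip
    11 gray
      11→7: 7 is gray → back edge
Back edge closes the cycle 7 → 3 → 11 → 7; its vertices are {3, 7, 11}.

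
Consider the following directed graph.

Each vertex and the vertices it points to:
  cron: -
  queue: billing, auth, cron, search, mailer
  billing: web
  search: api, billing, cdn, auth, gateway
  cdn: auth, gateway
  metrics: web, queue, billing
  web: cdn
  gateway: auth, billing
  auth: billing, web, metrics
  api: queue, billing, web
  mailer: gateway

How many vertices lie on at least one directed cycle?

A vertex is on a directed cycle iff it belongs to a strongly connected component of size ≥ 2 (or has a self-loop).
The vertices on cycles are {api, cdn, web, auth, queue, mailer, search, billing, gateway, metrics} — 10 in total.

10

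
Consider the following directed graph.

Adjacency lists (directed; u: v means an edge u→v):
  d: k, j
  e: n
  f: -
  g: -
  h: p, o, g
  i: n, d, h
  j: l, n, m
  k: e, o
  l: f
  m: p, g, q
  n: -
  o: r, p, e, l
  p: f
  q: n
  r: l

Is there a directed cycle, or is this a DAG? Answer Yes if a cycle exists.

DFS with white/gray/black marking, starting from h:
h gray
  p gray
    f gray
    f black
  p black
  o gray
    r gray
      l gray
        l→f: f black — skip
      l black
    r black
    o→p: p black — skip
    e gray
      n gray
      n black
    e black
    o→l: l black — skip
  o black
  g gray
  g black
h black
d gray
  k gray
    k→e: e black — skip
    k→o: o black — skip
  k black
  j gray
    j→l: l black — skip
    j→n: n black — skip
    m gray
      m→p: p black — skip
      m→g: g black — skip
      q gray
        q→n: n black — skip
      q black
    m black
  j black
d black
i gray
  i→n: n black — skip
  i→d: d black — skip
  i→h: h black — skip
i black
Every edge goes to a white or black vertex — no back edge, so the graph is acyclic.

No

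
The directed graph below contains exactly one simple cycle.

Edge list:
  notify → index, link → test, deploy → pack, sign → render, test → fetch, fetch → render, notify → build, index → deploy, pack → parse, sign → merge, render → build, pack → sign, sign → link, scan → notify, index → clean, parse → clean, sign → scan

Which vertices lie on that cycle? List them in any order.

pack, scan, sign, index, deploy, notify

DFS with gray/black marking from deploy:
deploy gray
  pack gray
    sign gray
      scan gray
        notify gray
          build gray
          build black
          index gray
            index→deploy: deploy is gray → back edge
Back edge closes the cycle deploy → pack → sign → scan → notify → index → deploy; its vertices are {pack, scan, sign, index, deploy, notify}.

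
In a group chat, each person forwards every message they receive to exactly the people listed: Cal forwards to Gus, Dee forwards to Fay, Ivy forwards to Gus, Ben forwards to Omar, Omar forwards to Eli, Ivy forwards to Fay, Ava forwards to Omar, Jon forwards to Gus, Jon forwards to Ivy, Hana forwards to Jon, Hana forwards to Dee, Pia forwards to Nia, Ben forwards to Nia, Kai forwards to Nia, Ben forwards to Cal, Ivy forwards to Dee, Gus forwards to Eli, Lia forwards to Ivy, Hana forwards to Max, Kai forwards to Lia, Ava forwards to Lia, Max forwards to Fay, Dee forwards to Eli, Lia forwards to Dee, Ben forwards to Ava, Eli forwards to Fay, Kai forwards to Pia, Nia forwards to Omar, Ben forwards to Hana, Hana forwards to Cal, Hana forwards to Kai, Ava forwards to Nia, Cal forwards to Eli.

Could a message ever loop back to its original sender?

No

DFS with white/gray/black marking, starting from Fay:
Fay gray
Fay black
Ben gray
  Omar gray
    Eli gray
      Eli→Fay: Fay black — skip
    Eli black
  Omar black
  Ava gray
    Ava→Omar: Omar black — skip
    Lia gray
      Dee gray
        Dee→Eli: Eli black — skip
        Dee→Fay: Fay black — skip
      Dee black
      Ivy gray
        Gus gray
          Gus→Eli: Eli black — skip
        Gus black
        Ivy→Fay: Fay black — skip
        Ivy→Dee: Dee black — skip
      Ivy black
    Lia black
    Nia gray
      Nia→Omar: Omar black — skip
    Nia black
  Ava black
  Hana gray
    Kai gray
      Kai→Lia: Lia black — skip
      Pia gray
        Pia→Nia: Nia black — skip
      Pia black
      Kai→Nia: Nia black — skip
    Kai black
    Max gray
      Max→Fay: Fay black — skip
    Max black
    Jon gray
      Jon→Ivy: Ivy black — skip
      Jon→Gus: Gus black — skip
    Jon black
    Cal gray
      Cal→Eli: Eli black — skip
      Cal→Gus: Gus black — skip
    Cal black
    Hana→Dee: Dee black — skip
  Hana black
  Ben→Cal: Cal black — skip
  Ben→Nia: Nia black — skip
Ben black
Every edge goes to a white or black vertex — no back edge, so the graph is acyclic.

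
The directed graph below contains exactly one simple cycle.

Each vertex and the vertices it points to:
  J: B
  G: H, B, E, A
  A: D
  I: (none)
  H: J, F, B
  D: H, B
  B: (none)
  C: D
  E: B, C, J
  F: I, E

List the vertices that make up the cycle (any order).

C, D, E, F, H

DFS with gray/black marking from H:
H gray
  J gray
    B gray
    B black
  J black
  F gray
    I gray
    I black
    E gray
      E→B: B black — skip
      C gray
        D gray
          D→H: H is gray → back edge
Back edge closes the cycle H → F → E → C → D → H; its vertices are {C, D, E, F, H}.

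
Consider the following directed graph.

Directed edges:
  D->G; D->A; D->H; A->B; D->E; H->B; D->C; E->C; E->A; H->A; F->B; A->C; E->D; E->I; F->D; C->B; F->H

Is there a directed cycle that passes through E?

Yes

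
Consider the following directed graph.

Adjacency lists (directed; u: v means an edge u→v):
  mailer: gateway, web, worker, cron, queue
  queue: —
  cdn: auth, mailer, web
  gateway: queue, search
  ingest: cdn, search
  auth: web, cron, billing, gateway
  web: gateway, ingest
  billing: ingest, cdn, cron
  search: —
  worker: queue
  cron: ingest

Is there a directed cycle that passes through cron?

Yes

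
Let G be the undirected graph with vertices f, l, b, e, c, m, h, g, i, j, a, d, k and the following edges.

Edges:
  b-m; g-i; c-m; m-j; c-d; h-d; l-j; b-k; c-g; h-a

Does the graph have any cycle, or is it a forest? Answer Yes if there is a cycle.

No

DFS, tracking each vertex's parent; an edge to a visited non-parent vertex closes a cycle.
Start from d:
visit d (parent –)
  visit h (parent d)
    visit a (parent h)
      a–h: parent, skip
    h–d: parent, skip
  visit c (parent d)
    visit m (parent c)
      m–c: parent, skip
      visit b (parent m)
        visit k (parent b)
          k–b: parent, skip
        b–m: parent, skip
      visit j (parent m)
        j–m: parent, skip
        visit l (parent j)
          l–j: parent, skip
    c–d: parent, skip
    visit g (parent c)
      visit i (parent g)
        i–g: parent, skip
      g–c: parent, skip
visit f (parent –)
visit e (parent –)
No non-parent visited neighbor found — the graph is a forest.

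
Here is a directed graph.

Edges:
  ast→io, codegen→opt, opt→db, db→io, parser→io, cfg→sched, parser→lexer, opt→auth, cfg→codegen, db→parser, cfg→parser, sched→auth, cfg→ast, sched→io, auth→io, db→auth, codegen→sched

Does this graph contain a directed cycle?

DFS with white/gray/black marking, starting from opt:
opt gray
  auth gray
    io gray
    io black
  auth black
  db gray
    db→auth: auth black — skip
    parser gray
      lexer gray
      lexer black
      parser→io: io black — skip
    parser black
    db→io: io black — skip
  db black
opt black
cfg gray
  ast gray
    ast→io: io black — skip
  ast black
  codegen gray
    codegen→opt: opt black — skip
    sched gray
      sched→io: io black — skip
      sched→auth: auth black — skip
    sched black
  codegen black
  cfg→parser: parser black — skip
  cfg→sched: sched black — skip
cfg black
Every edge goes to a white or black vertex — no back edge, so the graph is acyclic.

No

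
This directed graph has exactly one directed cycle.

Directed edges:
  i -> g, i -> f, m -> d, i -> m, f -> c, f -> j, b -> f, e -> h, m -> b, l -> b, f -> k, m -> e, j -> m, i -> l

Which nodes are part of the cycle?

b, f, j, m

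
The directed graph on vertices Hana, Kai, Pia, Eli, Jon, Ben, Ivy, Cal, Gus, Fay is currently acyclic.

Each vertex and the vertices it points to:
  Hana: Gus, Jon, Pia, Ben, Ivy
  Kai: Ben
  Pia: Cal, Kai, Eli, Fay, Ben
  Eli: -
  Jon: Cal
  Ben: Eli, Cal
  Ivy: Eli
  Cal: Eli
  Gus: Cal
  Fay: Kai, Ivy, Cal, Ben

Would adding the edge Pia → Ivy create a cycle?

No

Adding Pia→Ivy creates a cycle iff Ivy can already reach Pia.
Explore from Ivy: no path reaches Pia. The graph stays acyclic.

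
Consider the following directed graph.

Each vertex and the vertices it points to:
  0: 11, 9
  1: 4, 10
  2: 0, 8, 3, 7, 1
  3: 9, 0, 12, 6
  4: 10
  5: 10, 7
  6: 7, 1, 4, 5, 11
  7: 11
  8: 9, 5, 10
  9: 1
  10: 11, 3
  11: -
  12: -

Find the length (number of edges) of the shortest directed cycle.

For each vertex v, BFS finds the shortest path from v back to v.
The shortest such closed walk is 3 → 6 → 1 → 10 → 3, length 4.

4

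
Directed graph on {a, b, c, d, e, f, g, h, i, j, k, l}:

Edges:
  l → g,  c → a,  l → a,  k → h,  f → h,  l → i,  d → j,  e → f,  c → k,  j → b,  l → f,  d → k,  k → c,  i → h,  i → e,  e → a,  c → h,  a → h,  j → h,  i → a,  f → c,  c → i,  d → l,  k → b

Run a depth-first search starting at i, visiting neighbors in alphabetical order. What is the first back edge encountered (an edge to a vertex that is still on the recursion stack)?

c→i

DFS from i (visiting neighbors in alphabetical order); mark gray on enter, black on exit:
i gray
  a gray
    h gray
    h black
  a black
  e gray
    e→a: a black — skip
    f gray
      c gray
        c→a: a black — skip
        c→h: h black — skip
        c→i: i is gray → back edge
First back edge: c → i.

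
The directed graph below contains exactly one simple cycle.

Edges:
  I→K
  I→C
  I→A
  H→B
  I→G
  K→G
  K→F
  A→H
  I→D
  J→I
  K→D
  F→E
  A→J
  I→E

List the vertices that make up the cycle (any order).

A, I, J

DFS with gray/black marking from A:
A gray
  H gray
    B gray
    B black
  H black
  J gray
    I gray
      I→A: A is gray → back edge
Back edge closes the cycle A → J → I → A; its vertices are {A, I, J}.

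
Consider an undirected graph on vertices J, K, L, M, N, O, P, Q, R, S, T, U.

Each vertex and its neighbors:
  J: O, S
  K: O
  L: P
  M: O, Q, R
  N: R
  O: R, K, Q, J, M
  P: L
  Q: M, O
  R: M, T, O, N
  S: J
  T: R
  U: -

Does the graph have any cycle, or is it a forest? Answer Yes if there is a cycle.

Yes

DFS, tracking each vertex's parent; an edge to a visited non-parent vertex closes a cycle.
Start from P:
visit P (parent –)
  visit L (parent P)
    L–P: parent, skip
visit J (parent –)
  visit O (parent J)
    visit R (parent O)
      visit M (parent R)
        M–O: O visited and ≠ parent → cycle
Cycle: O – R – M – O.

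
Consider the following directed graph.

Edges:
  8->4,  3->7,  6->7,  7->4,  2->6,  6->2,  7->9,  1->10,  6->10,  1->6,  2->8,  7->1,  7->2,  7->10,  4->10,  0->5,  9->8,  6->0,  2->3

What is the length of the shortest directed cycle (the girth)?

2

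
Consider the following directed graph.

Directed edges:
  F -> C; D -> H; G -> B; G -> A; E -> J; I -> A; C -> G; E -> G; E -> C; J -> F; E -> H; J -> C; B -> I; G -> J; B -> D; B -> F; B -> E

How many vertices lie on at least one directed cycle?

6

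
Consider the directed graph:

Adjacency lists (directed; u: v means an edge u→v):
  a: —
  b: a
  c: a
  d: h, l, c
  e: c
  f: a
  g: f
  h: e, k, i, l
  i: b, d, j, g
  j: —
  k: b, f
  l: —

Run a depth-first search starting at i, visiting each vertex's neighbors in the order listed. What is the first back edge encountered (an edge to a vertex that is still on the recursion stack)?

h->i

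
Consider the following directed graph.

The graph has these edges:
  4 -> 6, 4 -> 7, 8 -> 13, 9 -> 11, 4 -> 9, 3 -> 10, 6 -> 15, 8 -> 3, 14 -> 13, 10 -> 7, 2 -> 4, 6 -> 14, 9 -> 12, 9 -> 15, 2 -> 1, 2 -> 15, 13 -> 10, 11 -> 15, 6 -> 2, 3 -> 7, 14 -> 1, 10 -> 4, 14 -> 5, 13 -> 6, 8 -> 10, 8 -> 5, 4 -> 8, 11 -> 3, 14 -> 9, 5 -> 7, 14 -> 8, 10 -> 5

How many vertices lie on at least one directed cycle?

10

A vertex is on a directed cycle iff it belongs to a strongly connected component of size ≥ 2 (or has a self-loop).
The vertices on cycles are {2, 3, 4, 6, 8, 9, 10, 11, 13, 14} — 10 in total.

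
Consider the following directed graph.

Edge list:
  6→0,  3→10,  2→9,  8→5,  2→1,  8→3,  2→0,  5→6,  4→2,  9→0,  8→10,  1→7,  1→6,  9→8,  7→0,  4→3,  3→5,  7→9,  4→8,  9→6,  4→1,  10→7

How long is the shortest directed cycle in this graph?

4

For each vertex v, BFS finds the shortest path from v back to v.
The shortest such closed walk is 8 → 10 → 7 → 9 → 8, length 4.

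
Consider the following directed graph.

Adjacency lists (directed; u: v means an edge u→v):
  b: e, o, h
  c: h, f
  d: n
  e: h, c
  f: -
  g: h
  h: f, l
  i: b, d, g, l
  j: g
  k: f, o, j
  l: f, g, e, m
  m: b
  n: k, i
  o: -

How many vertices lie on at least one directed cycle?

A vertex is on a directed cycle iff it belongs to a strongly connected component of size ≥ 2 (or has a self-loop).
The vertices on cycles are {b, c, d, e, g, h, i, l, m, n} — 10 in total.

10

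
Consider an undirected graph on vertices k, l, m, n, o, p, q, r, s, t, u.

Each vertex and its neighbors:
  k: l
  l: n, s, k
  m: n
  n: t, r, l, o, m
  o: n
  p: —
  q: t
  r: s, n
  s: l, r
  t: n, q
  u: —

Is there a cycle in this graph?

Yes

DFS, tracking each vertex's parent; an edge to a visited non-parent vertex closes a cycle.
Start from m:
visit m (parent –)
  visit n (parent m)
    visit t (parent n)
      t–n: parent, skip
      visit q (parent t)
        q–t: parent, skip
    visit r (parent n)
      visit s (parent r)
        visit l (parent s)
          l–n: n visited and ≠ parent → cycle
Cycle: n – r – s – l – n.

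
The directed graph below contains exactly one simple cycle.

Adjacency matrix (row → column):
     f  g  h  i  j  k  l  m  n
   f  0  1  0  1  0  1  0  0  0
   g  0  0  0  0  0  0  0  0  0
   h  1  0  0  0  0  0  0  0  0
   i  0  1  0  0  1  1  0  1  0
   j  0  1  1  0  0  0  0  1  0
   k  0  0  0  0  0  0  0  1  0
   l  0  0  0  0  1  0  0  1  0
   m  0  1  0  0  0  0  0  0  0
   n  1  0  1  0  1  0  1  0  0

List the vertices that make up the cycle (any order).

DFS with gray/black marking from h:
h gray
  f gray
    k gray
      m gray
        g gray
        g black
      m black
    k black
    f→g: g black — skip
    i gray
      i→k: k black — skip
      j gray
        j→m: m black — skip
        j→g: g black — skip
        j→h: h is gray → back edge
Back edge closes the cycle h → f → i → j → h; its vertices are {f, h, i, j}.

f, h, i, j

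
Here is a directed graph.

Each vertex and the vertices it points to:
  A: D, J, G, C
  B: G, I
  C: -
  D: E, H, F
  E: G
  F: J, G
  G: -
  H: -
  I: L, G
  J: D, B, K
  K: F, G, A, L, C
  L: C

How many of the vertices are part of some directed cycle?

5

A vertex is on a directed cycle iff it belongs to a strongly connected component of size ≥ 2 (or has a self-loop).
The vertices on cycles are {A, D, F, J, K} — 5 in total.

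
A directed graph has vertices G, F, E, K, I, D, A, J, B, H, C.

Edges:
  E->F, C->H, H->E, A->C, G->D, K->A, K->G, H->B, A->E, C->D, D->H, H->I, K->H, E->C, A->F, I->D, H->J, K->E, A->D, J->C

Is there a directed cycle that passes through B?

B lies on a cycle iff there is a path from B back to itself.
Exploring from B, it never reaches itself; equivalently, its strongly connected component is a singleton.

No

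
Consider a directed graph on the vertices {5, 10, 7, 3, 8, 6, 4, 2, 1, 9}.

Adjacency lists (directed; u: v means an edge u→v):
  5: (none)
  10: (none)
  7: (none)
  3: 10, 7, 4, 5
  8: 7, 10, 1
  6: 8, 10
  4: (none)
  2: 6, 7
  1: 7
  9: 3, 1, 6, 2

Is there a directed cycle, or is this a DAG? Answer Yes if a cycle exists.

No

DFS with white/gray/black marking, starting from 8:
8 gray
  7 gray
  7 black
  10 gray
  10 black
  1 gray
    1→7: 7 black — skip
  1 black
8 black
5 gray
5 black
3 gray
  3→10: 10 black — skip
  3→7: 7 black — skip
  4 gray
  4 black
  3→5: 5 black — skip
3 black
6 gray
  6→8: 8 black — skip
  6→10: 10 black — skip
6 black
2 gray
  2→6: 6 black — skip
  2→7: 7 black — skip
2 black
9 gray
  9→3: 3 black — skip
  9→1: 1 black — skip
  9→6: 6 black — skip
  9→2: 2 black — skip
9 black
Every edge goes to a white or black vertex — no back edge, so the graph is acyclic.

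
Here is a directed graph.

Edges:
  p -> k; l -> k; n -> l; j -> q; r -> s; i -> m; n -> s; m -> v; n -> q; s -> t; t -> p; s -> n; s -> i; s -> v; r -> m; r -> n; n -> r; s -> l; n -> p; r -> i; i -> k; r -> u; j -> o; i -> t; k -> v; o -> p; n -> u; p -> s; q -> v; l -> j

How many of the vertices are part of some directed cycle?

A vertex is on a directed cycle iff it belongs to a strongly connected component of size ≥ 2 (or has a self-loop).
The vertices on cycles are {i, j, l, n, o, p, r, s, t} — 9 in total.

9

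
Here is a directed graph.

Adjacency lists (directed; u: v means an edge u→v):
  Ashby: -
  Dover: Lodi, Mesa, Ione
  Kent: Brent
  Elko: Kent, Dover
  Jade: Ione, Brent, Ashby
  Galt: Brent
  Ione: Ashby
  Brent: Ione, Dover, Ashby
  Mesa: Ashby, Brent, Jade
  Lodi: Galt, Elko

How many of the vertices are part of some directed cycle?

A vertex is on a directed cycle iff it belongs to a strongly connected component of size ≥ 2 (or has a self-loop).
The vertices on cycles are {Elko, Galt, Jade, Kent, Lodi, Mesa, Brent, Dover} — 8 in total.

8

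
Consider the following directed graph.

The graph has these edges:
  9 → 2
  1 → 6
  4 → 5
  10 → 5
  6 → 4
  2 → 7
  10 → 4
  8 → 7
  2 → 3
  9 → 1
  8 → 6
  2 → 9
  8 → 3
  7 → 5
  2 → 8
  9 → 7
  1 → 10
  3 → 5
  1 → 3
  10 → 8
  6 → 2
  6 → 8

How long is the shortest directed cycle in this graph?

For each vertex v, BFS finds the shortest path from v back to v.
The shortest such closed walk is 2 → 9 → 2, length 2.

2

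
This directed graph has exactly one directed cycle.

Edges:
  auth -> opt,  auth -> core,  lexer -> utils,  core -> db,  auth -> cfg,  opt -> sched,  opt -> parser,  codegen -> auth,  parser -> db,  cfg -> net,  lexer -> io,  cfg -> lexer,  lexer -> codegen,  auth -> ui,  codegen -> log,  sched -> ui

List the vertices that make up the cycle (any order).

cfg, auth, lexer, codegen

DFS with gray/black marking from auth:
auth gray
  cfg gray
    lexer gray
      codegen gray
        log gray
        log black
        codegen→auth: auth is gray → back edge
Back edge closes the cycle auth → cfg → lexer → codegen → auth; its vertices are {cfg, auth, lexer, codegen}.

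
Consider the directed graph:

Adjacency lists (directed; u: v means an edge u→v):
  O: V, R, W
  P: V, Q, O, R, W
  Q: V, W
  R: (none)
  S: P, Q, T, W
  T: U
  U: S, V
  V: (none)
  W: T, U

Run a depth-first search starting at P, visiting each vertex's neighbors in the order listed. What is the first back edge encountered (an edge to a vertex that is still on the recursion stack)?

DFS from P (visiting each vertex's neighbors in the order listed); mark gray on enter, black on exit:
P gray
  V gray
  V black
  Q gray
    Q→V: V black — skip
    W gray
      T gray
        U gray
          S gray
            S→P: P is gray → back edge
First back edge: S → P.

S->P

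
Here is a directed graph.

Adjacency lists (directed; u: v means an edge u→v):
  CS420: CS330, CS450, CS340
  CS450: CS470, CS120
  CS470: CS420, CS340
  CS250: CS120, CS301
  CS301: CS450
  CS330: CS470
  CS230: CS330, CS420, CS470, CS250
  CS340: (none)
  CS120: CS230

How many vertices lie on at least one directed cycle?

8

A vertex is on a directed cycle iff it belongs to a strongly connected component of size ≥ 2 (or has a self-loop).
The vertices on cycles are {CS120, CS230, CS250, CS301, CS330, CS420, CS450, CS470} — 8 in total.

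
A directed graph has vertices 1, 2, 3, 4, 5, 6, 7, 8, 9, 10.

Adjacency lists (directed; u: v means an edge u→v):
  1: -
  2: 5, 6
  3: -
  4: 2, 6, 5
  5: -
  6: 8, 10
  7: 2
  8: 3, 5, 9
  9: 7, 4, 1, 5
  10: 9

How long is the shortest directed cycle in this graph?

For each vertex v, BFS finds the shortest path from v back to v.
The shortest such closed walk is 8 → 9 → 4 → 6 → 8, length 4.

4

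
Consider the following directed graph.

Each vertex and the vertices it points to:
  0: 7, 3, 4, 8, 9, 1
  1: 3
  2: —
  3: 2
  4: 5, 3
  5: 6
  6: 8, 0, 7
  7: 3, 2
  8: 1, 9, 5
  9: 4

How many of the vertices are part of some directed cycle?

A vertex is on a directed cycle iff it belongs to a strongly connected component of size ≥ 2 (or has a self-loop).
The vertices on cycles are {0, 4, 5, 6, 8, 9} — 6 in total.

6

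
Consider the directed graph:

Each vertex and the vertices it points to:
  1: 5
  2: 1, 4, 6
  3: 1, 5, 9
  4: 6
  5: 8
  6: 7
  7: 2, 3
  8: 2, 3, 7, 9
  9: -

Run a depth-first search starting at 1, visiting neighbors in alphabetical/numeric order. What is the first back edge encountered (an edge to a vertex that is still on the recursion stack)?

DFS from 1 (visiting neighbors in alphabetical/numeric order); mark gray on enter, black on exit:
1 gray
  5 gray
    8 gray
      2 gray
        2→1: 1 is gray → back edge
First back edge: 2 → 1.

2->1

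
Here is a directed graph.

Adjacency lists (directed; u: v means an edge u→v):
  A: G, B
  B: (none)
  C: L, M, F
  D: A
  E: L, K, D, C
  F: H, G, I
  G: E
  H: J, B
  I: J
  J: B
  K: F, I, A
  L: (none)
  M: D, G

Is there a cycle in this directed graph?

DFS with white/gray/black marking, starting from C:
C gray
  L gray
  L black
  M gray
    D gray
      A gray
        G gray
          E gray
            E→L: L black — skip
            K gray
              F gray
                H gray
                  J gray
                    B gray
                    B black
                  J black
                  H→B: B black — skip
                H black
                F→G: G is gray → back edge
Back edge found, so a cycle exists: G → E → K → F → G.

Yes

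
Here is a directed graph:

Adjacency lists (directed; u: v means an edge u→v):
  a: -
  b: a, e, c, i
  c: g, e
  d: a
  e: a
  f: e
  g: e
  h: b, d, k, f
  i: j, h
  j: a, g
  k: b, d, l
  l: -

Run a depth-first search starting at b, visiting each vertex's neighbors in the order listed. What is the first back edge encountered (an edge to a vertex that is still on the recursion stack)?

DFS from b (visiting each vertex's neighbors in the order listed); mark gray on enter, black on exit:
b gray
  a gray
  a black
  e gray
    e→a: a black — skip
  e black
  c gray
    g gray
      g→e: e black — skip
    g black
    c→e: e black — skip
  c black
  i gray
    j gray
      j→a: a black — skip
      j→g: g black — skip
    j black
    h gray
      h→b: b is gray → back edge
First back edge: h → b.

h->b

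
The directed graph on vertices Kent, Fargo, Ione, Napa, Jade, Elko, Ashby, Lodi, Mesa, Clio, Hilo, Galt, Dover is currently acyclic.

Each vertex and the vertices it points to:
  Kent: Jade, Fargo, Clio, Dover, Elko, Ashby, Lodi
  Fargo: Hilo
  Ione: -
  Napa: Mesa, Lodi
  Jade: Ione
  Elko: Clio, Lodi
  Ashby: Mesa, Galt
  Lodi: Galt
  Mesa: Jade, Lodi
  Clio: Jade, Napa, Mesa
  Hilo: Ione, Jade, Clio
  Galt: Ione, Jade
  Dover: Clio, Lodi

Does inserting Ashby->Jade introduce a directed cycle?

No

Adding Ashby→Jade creates a cycle iff Jade can already reach Ashby.
Explore from Jade: no path reaches Ashby. The graph stays acyclic.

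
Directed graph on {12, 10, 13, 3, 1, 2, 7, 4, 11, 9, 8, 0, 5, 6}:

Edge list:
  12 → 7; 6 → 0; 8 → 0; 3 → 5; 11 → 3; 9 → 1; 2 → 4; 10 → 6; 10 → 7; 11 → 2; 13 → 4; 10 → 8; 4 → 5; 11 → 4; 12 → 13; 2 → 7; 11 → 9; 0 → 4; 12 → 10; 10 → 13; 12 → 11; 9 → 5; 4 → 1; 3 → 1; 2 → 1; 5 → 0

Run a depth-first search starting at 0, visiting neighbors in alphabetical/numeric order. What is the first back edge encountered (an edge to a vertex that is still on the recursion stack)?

5→0

DFS from 0 (visiting neighbors in alphabetical/numeric order); mark gray on enter, black on exit:
0 gray
  4 gray
    1 gray
    1 black
    5 gray
      5→0: 0 is gray → back edge
First back edge: 5 → 0.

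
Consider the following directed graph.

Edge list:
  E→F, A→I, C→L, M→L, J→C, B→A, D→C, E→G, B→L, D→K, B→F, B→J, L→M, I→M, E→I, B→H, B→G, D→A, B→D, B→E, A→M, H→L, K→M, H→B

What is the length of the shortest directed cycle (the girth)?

For each vertex v, BFS finds the shortest path from v back to v.
The shortest such closed walk is H → B → H, length 2.

2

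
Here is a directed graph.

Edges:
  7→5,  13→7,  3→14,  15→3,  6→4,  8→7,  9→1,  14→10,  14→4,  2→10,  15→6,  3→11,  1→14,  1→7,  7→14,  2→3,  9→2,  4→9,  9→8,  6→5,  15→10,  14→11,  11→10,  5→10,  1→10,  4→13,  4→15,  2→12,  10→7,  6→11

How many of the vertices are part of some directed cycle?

14

A vertex is on a directed cycle iff it belongs to a strongly connected component of size ≥ 2 (or has a self-loop).
The vertices on cycles are {1, 2, 3, 4, 5, 6, 7, 8, 9, 10, 11, 13, 14, 15} — 14 in total.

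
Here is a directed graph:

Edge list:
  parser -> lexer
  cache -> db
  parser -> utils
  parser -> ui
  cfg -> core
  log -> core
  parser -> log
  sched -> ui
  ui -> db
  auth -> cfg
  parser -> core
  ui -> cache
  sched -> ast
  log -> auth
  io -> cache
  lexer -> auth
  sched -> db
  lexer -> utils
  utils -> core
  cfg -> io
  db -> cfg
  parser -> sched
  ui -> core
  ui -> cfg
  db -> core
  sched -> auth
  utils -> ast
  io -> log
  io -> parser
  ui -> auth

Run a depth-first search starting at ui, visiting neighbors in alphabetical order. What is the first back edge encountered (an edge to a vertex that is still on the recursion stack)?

db->cfg

DFS from ui (visiting neighbors in alphabetical order); mark gray on enter, black on exit:
ui gray
  auth gray
    cfg gray
      core gray
      core black
      io gray
        cache gray
          db gray
            db→cfg: cfg is gray → back edge
First back edge: db → cfg.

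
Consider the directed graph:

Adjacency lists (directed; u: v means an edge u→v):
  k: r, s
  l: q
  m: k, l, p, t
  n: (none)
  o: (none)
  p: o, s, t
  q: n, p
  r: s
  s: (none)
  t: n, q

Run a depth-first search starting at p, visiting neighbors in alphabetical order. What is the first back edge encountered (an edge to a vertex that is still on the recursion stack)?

q→p

DFS from p (visiting neighbors in alphabetical order); mark gray on enter, black on exit:
p gray
  o gray
  o black
  s gray
  s black
  t gray
    n gray
    n black
    q gray
      q→n: n black — skip
      q→p: p is gray → back edge
First back edge: q → p.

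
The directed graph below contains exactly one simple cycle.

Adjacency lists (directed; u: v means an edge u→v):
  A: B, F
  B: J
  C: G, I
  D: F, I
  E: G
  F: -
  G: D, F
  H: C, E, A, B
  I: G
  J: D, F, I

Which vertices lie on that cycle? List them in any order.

DFS with gray/black marking from I:
I gray
  G gray
    D gray
      F gray
      F black
      D→I: I is gray → back edge
Back edge closes the cycle I → G → D → I; its vertices are {D, G, I}.

D, G, I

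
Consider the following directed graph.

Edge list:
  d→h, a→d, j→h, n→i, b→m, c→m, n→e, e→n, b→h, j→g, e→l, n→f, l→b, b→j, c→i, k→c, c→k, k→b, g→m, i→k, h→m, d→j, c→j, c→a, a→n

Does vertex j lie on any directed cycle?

j lies on a cycle iff there is a path from j back to itself.
Exploring from j, it never reaches itself; equivalently, its strongly connected component is a singleton.

No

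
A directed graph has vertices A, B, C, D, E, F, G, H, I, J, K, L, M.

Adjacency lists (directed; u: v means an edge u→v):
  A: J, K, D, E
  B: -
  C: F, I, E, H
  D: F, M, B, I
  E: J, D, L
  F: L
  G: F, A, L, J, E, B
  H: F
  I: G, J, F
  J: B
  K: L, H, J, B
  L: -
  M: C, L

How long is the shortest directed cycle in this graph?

4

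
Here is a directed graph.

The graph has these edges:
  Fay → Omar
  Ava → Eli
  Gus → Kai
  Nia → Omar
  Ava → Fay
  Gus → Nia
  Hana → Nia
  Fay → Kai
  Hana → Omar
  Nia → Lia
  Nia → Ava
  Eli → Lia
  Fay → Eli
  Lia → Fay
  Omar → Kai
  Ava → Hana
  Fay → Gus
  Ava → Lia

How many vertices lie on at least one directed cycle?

A vertex is on a directed cycle iff it belongs to a strongly connected component of size ≥ 2 (or has a self-loop).
The vertices on cycles are {Ava, Eli, Fay, Gus, Lia, Nia, Hana} — 7 in total.

7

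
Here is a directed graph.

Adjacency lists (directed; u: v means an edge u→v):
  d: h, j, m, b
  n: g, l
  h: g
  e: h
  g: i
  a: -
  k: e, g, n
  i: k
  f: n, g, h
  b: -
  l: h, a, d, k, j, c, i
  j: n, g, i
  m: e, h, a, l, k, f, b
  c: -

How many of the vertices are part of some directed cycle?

11

A vertex is on a directed cycle iff it belongs to a strongly connected component of size ≥ 2 (or has a self-loop).
The vertices on cycles are {d, e, f, g, h, i, j, k, l, m, n} — 11 in total.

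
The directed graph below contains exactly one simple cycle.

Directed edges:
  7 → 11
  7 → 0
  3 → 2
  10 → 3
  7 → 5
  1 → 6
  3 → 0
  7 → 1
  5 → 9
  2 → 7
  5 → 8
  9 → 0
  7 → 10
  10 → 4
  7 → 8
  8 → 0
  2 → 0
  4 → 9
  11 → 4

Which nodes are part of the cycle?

2, 3, 7, 10

DFS with gray/black marking from 7:
7 gray
  1 gray
    6 gray
    6 black
  1 black
  5 gray
    9 gray
      0 gray
      0 black
    9 black
    8 gray
      8→0: 0 black — skip
    8 black
  5 black
  10 gray
    4 gray
      4→9: 9 black — skip
    4 black
    3 gray
      2 gray
        2→0: 0 black — skip
        2→7: 7 is gray → back edge
Back edge closes the cycle 7 → 10 → 3 → 2 → 7; its vertices are {2, 3, 7, 10}.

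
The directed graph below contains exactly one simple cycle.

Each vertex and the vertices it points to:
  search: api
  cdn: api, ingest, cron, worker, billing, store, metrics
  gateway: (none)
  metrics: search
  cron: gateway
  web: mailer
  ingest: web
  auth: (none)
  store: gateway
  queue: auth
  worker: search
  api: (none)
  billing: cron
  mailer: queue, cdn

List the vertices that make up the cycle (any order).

DFS with gray/black marking from mailer:
mailer gray
  queue gray
    auth gray
    auth black
  queue black
  cdn gray
    api gray
    api black
    ingest gray
      web gray
        web→mailer: mailer is gray → back edge
Back edge closes the cycle mailer → cdn → ingest → web → mailer; its vertices are {cdn, web, ingest, mailer}.

cdn, web, ingest, mailer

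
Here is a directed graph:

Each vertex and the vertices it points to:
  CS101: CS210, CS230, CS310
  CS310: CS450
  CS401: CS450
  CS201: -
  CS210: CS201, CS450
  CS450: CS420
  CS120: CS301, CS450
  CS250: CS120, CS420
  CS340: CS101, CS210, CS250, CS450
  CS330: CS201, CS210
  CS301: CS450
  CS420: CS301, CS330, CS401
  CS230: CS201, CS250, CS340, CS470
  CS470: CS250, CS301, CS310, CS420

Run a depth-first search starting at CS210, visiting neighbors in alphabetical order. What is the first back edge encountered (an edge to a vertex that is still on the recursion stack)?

DFS from CS210 (visiting neighbors in alphabetical order); mark gray on enter, black on exit:
CS210 gray
  CS201 gray
  CS201 black
  CS450 gray
    CS420 gray
      CS301 gray
        CS301→CS450: CS450 is gray → back edge
First back edge: CS301 → CS450.

CS301->CS450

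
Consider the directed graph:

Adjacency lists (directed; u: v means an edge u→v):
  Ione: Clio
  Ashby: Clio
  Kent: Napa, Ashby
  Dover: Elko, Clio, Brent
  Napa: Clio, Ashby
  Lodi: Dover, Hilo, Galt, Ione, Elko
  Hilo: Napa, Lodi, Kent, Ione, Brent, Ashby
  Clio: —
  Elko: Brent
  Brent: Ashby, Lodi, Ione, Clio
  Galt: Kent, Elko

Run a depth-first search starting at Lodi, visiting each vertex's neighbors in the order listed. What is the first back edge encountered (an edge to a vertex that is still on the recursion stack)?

DFS from Lodi (visiting each vertex's neighbors in the order listed); mark gray on enter, black on exit:
Lodi gray
  Dover gray
    Elko gray
      Brent gray
        Ashby gray
          Clio gray
          Clio black
        Ashby black
        Brent→Lodi: Lodi is gray → back edge
First back edge: Brent → Lodi.

Brent->Lodi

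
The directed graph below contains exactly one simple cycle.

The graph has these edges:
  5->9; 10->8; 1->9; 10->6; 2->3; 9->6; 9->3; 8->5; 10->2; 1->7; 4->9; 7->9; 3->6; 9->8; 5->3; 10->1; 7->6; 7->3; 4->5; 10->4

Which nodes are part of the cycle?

5, 8, 9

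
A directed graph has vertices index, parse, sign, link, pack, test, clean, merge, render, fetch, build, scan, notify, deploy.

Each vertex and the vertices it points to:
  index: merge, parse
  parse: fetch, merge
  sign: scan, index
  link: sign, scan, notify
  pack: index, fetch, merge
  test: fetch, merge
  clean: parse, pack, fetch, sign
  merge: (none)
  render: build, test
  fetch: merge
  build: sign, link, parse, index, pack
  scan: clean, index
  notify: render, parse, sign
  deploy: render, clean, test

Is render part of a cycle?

render is on a cycle iff render can reach itself via ≥1 edge.
render → build → link → notify → render — yes.

Yes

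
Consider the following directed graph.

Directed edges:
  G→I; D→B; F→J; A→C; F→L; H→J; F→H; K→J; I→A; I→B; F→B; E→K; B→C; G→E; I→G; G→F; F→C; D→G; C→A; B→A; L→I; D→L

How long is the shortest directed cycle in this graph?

2

For each vertex v, BFS finds the shortest path from v back to v.
The shortest such closed walk is I → G → I, length 2.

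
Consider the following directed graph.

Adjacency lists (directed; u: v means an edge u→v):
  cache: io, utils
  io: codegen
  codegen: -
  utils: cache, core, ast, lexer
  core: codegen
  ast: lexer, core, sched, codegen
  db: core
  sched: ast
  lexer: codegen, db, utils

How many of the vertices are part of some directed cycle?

A vertex is on a directed cycle iff it belongs to a strongly connected component of size ≥ 2 (or has a self-loop).
The vertices on cycles are {ast, cache, lexer, sched, utils} — 5 in total.

5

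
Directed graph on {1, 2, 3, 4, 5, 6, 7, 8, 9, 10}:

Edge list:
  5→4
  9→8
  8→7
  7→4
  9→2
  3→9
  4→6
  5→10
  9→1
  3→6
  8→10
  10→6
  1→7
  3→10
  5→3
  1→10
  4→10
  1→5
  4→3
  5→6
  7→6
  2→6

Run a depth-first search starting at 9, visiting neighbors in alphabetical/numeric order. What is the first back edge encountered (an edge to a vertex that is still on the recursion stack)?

3->9

DFS from 9 (visiting neighbors in alphabetical/numeric order); mark gray on enter, black on exit:
9 gray
  1 gray
    5 gray
      3 gray
        6 gray
        6 black
        3→9: 9 is gray → back edge
First back edge: 3 → 9.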